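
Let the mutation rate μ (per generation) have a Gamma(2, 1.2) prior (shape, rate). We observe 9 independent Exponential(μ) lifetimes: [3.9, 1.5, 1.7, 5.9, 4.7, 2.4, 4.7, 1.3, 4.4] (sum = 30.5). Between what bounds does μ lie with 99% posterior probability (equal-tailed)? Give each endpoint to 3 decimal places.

Posterior: Gamma(2+9, 1.2+30.5) = Gamma(11, 31.7) (shape, rate).
Equal-tailed 99% interval: Gamma(11, 31.7) quantiles at 0.005 and 0.995.
Posterior mean ≈ 0.347, SD ≈ 0.105; a Normal approximation gives roughly [0.078, 0.617].
Exact: lower = 0.136; upper = 0.675.

[0.136, 0.675]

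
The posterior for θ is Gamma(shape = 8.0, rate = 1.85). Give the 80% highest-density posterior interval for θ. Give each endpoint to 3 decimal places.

[2.219, 5.953]

The posterior is unimodal and skewed, so the HPD interval has equal density at both endpoints and is the shortest 80% interval.
Solving f(2.219) = f(5.953) with F(5.953) − F(2.219) = 0.80 gives [2.219, 5.953].
For comparison, the equal-tailed interval is [2.517, 6.363]; the HPD is narrower and shifted toward the mode.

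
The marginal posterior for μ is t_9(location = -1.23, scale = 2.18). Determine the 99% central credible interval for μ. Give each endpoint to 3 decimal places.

The t_9 distribution is symmetric; the 99% interval is -1.23 ± t·2.18 with t_{0.995,9} = 3.250.
Half-width: 3.250 × 2.18 = 7.085.
-1.23 − 7.085 = -8.315; -1.23 + 7.085 = 5.855.

[-8.315, 5.855]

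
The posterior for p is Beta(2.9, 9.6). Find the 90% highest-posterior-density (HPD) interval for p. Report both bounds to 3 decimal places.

[0.048, 0.407]

The posterior is unimodal and skewed, so the HPD interval has equal density at both endpoints and is the shortest 90% interval.
Solving f(0.048) = f(0.407) with F(0.407) − F(0.048) = 0.90 gives [0.048, 0.407].
For comparison, the equal-tailed interval is [0.070, 0.444]; the HPD is narrower and shifted toward the mode.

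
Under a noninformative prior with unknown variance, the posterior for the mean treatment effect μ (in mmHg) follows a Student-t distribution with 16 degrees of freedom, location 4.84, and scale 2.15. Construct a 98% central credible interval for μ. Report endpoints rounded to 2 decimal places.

The t_16 distribution is symmetric; the 98% interval is 4.84 ± t·2.15 with t_{0.99,16} = 2.583.
Half-width: 2.583 × 2.15 = 5.55.
4.84 − 5.55 = -0.71; 4.84 + 5.55 = 10.39.

[-0.71, 10.39]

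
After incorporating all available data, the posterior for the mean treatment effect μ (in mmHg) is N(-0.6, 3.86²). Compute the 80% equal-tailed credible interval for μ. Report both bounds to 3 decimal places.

The posterior is symmetric, so the 80% equal-tailed interval is μ = -0.6 ± z·3.86 with z = 1.282.
Half-width: 1.282 × 3.86 = 4.947.
-0.6 − 4.947 = -5.547; -0.6 + 4.947 = 4.347.

[-5.547, 4.347]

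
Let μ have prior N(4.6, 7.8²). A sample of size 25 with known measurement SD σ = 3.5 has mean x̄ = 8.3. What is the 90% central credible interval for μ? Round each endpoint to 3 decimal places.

Posterior precision = 1/7.8² + 25/3.5² = 0.0164 + 2.0408 = 2.0573, so posterior SD = 0.6972.
Posterior mean = (4.6/7.8² + 25·8.3/3.5²) / 2.0573 = 8.2704.
Interval: 8.2704 ± 1.645 × 0.6972 → [7.124, 9.417].

[7.124, 9.417]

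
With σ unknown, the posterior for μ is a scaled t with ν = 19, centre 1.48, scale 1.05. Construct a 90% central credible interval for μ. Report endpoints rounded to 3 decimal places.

The t_19 distribution is symmetric; the 90% interval is 1.48 ± t·1.05 with t_{0.95,19} = 1.729.
Half-width: 1.729 × 1.05 = 1.816.
1.48 − 1.816 = -0.336; 1.48 + 1.816 = 3.296.

[-0.336, 3.296]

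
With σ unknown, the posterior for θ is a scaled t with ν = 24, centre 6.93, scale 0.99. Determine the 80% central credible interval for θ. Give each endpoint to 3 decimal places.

The t_24 distribution is symmetric; the 80% interval is 6.93 ± t·0.99 with t_{0.9,24} = 1.318.
Half-width: 1.318 × 0.99 = 1.305.
6.93 − 1.305 = 5.625; 6.93 + 1.305 = 8.235.

[5.625, 8.235]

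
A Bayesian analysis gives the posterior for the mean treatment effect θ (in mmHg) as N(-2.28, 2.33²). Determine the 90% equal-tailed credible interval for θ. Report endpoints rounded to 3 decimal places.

The posterior is symmetric, so the 90% equal-tailed interval is θ = -2.28 ± z·2.33 with z = 1.645.
Half-width: 1.645 × 2.33 = 3.833.
-2.28 − 3.833 = -6.113; -2.28 + 3.833 = 1.553.

[-6.113, 1.553]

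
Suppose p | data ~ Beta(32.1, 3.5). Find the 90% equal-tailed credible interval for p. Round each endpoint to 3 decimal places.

[0.810, 0.968]

Posterior: Beta(32.1, 3.5).
Equal-tailed 90% interval: the 0.05 and 0.95 quantiles of Beta(32.1, 3.5).
Posterior mean ≈ 0.902, SD ≈ 0.049; a Normal approximation gives roughly [0.821, 0.983].
Exact: F⁻¹(0.05) = 0.810; F⁻¹(0.95) = 0.968.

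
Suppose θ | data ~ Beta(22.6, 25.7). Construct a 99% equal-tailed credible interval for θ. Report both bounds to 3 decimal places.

[0.291, 0.650]

Posterior: Beta(22.6, 25.7).
Equal-tailed 99% interval: the 0.005 and 0.995 quantiles of Beta(22.6, 25.7).
Posterior mean ≈ 0.468, SD ≈ 0.071; a Normal approximation gives roughly [0.285, 0.651].
Exact: F⁻¹(0.005) = 0.291; F⁻¹(0.995) = 0.650.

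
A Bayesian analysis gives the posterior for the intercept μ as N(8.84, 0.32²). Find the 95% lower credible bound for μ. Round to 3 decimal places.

8.314

Need L with P(μ ≥ L) = 0.95: L = 8.84 − z_{0.05}·0.32.
z = 1.645; L = 8.84 − 1.645 × 0.32 = 8.314.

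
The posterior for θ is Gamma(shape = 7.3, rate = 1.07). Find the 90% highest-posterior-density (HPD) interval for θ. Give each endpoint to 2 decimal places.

[2.79, 10.71]

The posterior is unimodal and skewed, so the HPD interval has equal density at both endpoints and is the shortest 90% interval.
Solving f(2.79) = f(10.71) with F(10.71) − F(2.79) = 0.90 gives [2.79, 10.71].
For comparison, the equal-tailed interval is [3.26, 11.44]; the HPD is narrower and shifted toward the mode.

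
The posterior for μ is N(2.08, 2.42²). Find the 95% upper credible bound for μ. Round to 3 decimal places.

Need U with P(μ ≤ U) = 0.95: U = 2.08 + z_{0.05}·2.42.
z = 1.645; U = 2.08 + 1.645 × 2.42 = 6.061.

6.061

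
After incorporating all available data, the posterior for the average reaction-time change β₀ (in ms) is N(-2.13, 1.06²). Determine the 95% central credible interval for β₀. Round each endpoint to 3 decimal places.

[-4.208, -0.052]

The posterior is symmetric, so the 95% equal-tailed interval is β₀ = -2.13 ± z·1.06 with z = 1.960.
Half-width: 1.960 × 1.06 = 2.078.
-2.13 − 2.078 = -4.208; -2.13 + 2.078 = -0.052.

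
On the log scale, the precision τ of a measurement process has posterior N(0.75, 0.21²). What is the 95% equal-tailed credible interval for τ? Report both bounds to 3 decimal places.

[1.403, 3.195]

On the log scale the 95% interval is 0.75 ± 1.960 × 0.21 = [0.3384, 1.1616].
Exponentiate: [e^0.3384, e^1.1616] = [1.403, 3.195].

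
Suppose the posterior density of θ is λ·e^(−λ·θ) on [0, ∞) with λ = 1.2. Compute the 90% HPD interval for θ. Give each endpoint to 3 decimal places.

[0.000, 1.919]

The exponential density is strictly decreasing on [0, ∞), so the HPD interval is anchored at 0: [0, q] with P(θ ≤ q) = 0.90.
q = −ln(1 − 0.90) / 1.2 = 2.3026 / 1.2 = 1.919.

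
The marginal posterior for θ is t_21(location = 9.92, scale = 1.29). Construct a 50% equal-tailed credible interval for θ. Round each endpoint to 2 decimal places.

The t_21 distribution is symmetric; the 50% interval is 9.92 ± t·1.29 with t_{0.75,21} = 0.686.
Half-width: 0.686 × 1.29 = 0.89.
9.92 − 0.89 = 9.03; 9.92 + 0.89 = 10.81.

[9.03, 10.81]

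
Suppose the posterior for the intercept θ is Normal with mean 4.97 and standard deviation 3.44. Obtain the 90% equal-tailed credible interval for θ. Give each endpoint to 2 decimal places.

[-0.69, 10.63]

The posterior is symmetric, so the 90% equal-tailed interval is θ = 4.97 ± z·3.44 with z = 1.645.
Half-width: 1.645 × 3.44 = 5.66.
4.97 − 5.66 = -0.69; 4.97 + 5.66 = 10.63.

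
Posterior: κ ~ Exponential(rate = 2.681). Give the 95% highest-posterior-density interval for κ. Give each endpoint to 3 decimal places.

The exponential density is strictly decreasing on [0, ∞), so the HPD interval is anchored at 0: [0, q] with P(κ ≤ q) = 0.95.
q = −ln(1 − 0.95) / 2.681 = 2.9957 / 2.681 = 1.117.

[0.000, 1.117]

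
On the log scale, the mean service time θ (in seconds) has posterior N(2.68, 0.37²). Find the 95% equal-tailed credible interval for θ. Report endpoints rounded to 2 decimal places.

[7.06, 30.12]

On the log scale the 95% interval is 2.68 ± 1.960 × 0.37 = [1.9548, 3.4052].
Exponentiate: [e^1.9548, e^3.4052] = [7.06, 30.12].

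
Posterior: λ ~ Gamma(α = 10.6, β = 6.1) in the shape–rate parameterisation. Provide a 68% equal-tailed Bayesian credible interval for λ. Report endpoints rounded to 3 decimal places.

[1.215, 2.260]

Posterior: Gamma(shape 10.6, rate 6.1).
Equal-tailed 68% interval: Gamma(10.6, 6.1) quantiles at 0.16 and 0.84.
Posterior mean ≈ 1.738, SD ≈ 0.534; a Normal approximation gives roughly [1.207, 2.268].
Exact: lower = 1.215; upper = 2.260.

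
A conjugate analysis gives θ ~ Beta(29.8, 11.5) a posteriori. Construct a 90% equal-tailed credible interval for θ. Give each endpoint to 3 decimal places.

[0.602, 0.829]

Posterior: Beta(29.8, 11.5).
Equal-tailed 90% interval: the 0.05 and 0.95 quantiles of Beta(29.8, 11.5).
Posterior mean ≈ 0.722, SD ≈ 0.069; a Normal approximation gives roughly [0.608, 0.835].
Exact: F⁻¹(0.05) = 0.602; F⁻¹(0.95) = 0.829.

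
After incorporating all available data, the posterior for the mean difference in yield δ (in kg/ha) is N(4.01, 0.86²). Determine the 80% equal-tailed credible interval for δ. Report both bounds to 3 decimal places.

[2.908, 5.112]

The posterior is symmetric, so the 80% equal-tailed interval is δ = 4.01 ± z·0.86 with z = 1.282.
Half-width: 1.282 × 0.86 = 1.102.
4.01 − 1.102 = 2.908; 4.01 + 1.102 = 5.112.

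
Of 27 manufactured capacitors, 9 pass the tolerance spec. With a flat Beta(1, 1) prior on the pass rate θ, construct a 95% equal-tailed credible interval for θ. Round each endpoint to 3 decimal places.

Posterior: Beta(1+9, 1+18) = Beta(10, 19).
Equal-tailed 95% interval: the 0.025 and 0.975 quantiles of Beta(10, 19).
Posterior mean ≈ 0.345, SD ≈ 0.087; a Normal approximation gives roughly [0.175, 0.515].
Exact: F⁻¹(0.025) = 0.186; F⁻¹(0.975) = 0.524.

[0.186, 0.524]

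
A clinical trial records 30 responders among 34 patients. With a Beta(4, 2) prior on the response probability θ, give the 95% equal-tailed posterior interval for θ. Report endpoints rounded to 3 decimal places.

[0.726, 0.941]

Posterior: Beta(4+30, 2+4) = Beta(34, 6).
Equal-tailed 95% interval: the 0.025 and 0.975 quantiles of Beta(34, 6).
Posterior mean ≈ 0.850, SD ≈ 0.056; a Normal approximation gives roughly [0.741, 0.959].
Exact: F⁻¹(0.025) = 0.726; F⁻¹(0.975) = 0.941.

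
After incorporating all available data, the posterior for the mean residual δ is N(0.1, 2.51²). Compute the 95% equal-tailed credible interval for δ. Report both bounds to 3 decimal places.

The posterior is symmetric, so the 95% equal-tailed interval is δ = 0.1 ± z·2.51 with z = 1.960.
Half-width: 1.960 × 2.51 = 4.920.
0.1 − 4.920 = -4.820; 0.1 + 4.920 = 5.020.

[-4.820, 5.020]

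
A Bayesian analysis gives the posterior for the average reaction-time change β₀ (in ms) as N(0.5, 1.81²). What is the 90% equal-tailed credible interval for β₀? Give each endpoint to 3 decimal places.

The posterior is symmetric, so the 90% equal-tailed interval is β₀ = 0.5 ± z·1.81 with z = 1.645.
Half-width: 1.645 × 1.81 = 2.977.
0.5 − 2.977 = -2.477; 0.5 + 2.977 = 3.477.

[-2.477, 3.477]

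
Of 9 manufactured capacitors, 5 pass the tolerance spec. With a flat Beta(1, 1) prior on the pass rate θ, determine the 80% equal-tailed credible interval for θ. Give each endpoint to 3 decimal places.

Posterior: Beta(1+5, 1+4) = Beta(6, 5).
Equal-tailed 80% interval: the 0.1 and 0.9 quantiles of Beta(6, 5).
Posterior mean ≈ 0.545, SD ≈ 0.144; a Normal approximation gives roughly [0.361, 0.730].
Exact: F⁻¹(0.1) = 0.354; F⁻¹(0.9) = 0.733.

[0.354, 0.733]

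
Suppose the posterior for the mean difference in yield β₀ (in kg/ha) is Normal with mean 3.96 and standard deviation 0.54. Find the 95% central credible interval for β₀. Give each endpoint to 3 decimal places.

The posterior is symmetric, so the 95% equal-tailed interval is β₀ = 3.96 ± z·0.54 with z = 1.960.
Half-width: 1.960 × 0.54 = 1.058.
3.96 − 1.058 = 2.902; 3.96 + 1.058 = 5.018.

[2.902, 5.018]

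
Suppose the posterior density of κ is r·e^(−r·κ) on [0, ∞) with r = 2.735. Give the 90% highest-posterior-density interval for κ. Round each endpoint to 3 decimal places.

[0.000, 0.842]

The exponential density is strictly decreasing on [0, ∞), so the HPD interval is anchored at 0: [0, q] with P(κ ≤ q) = 0.90.
q = −ln(1 − 0.90) / 2.735 = 2.3026 / 2.735 = 0.842.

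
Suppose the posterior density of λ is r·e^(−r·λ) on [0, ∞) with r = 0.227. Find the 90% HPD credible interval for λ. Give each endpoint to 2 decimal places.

The exponential density is strictly decreasing on [0, ∞), so the HPD interval is anchored at 0: [0, q] with P(λ ≤ q) = 0.90.
q = −ln(1 − 0.90) / 0.227 = 2.3026 / 0.227 = 10.14.

[0.00, 10.14]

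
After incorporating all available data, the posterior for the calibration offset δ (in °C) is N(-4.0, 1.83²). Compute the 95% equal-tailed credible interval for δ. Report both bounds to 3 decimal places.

[-7.587, -0.413]

The posterior is symmetric, so the 95% equal-tailed interval is δ = -4.0 ± z·1.83 with z = 1.960.
Half-width: 1.960 × 1.83 = 3.587.
-4.0 − 3.587 = -7.587; -4.0 + 3.587 = -0.413.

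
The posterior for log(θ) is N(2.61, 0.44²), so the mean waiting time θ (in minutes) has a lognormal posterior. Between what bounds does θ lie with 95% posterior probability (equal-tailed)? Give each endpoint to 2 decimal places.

[5.74, 32.21]

On the log scale the 95% interval is 2.61 ± 1.960 × 0.44 = [1.7476, 3.4724].
Exponentiate: [e^1.7476, e^3.4724] = [5.74, 32.21].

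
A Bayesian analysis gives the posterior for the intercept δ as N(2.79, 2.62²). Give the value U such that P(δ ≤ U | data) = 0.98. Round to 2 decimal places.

8.17

Need U with P(δ ≤ U) = 0.98: U = 2.79 + z_{0.02}·2.62.
z = 2.054; U = 2.79 + 2.054 × 2.62 = 8.17.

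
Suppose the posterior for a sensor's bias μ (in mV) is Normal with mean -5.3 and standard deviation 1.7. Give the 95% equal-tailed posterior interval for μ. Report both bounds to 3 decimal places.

[-8.632, -1.968]

The posterior is symmetric, so the 95% equal-tailed interval is μ = -5.3 ± z·1.7 with z = 1.960.
Half-width: 1.960 × 1.7 = 3.332.
-5.3 − 3.332 = -8.632; -5.3 + 3.332 = -1.968.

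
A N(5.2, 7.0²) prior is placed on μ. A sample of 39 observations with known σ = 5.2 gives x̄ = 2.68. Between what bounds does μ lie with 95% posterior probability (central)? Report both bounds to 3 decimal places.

[1.095, 4.336]

Posterior precision = 1/7.0² + 39/5.2² = 0.0204 + 1.4423 = 1.4627, so posterior SD = 0.8268.
Posterior mean = (5.2/7.0² + 39·2.68/5.2²) / 1.4627 = 2.7152.
Interval: 2.7152 ± 1.960 × 0.8268 → [1.095, 4.336].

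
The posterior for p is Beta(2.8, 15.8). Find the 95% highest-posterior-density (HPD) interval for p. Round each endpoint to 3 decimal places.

[0.017, 0.309]

The posterior is unimodal and skewed, so the HPD interval has equal density at both endpoints and is the shortest 95% interval.
Solving f(0.017) = f(0.309) with F(0.309) − F(0.017) = 0.95 gives [0.017, 0.309].
For comparison, the equal-tailed interval is [0.032, 0.339]; the HPD is narrower and shifted toward the mode.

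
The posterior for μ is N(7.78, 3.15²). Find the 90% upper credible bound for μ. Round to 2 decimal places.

Need U with P(μ ≤ U) = 0.90: U = 7.78 + z_{0.1}·3.15.
z = 1.282; U = 7.78 + 1.282 × 3.15 = 11.82.

11.82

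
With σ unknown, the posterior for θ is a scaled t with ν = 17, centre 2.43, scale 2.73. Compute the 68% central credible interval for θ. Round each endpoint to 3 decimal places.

[-0.367, 5.227]

The t_17 distribution is symmetric; the 68% interval is 2.43 ± t·2.73 with t_{0.84,17} = 1.024.
Half-width: 1.024 × 2.73 = 2.797.
2.43 − 2.797 = -0.367; 2.43 + 2.797 = 5.227.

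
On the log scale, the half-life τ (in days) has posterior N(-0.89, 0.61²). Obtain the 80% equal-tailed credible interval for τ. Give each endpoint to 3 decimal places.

[0.188, 0.897]

On the log scale the 80% interval is -0.89 ± 1.282 × 0.61 = [-1.6717, -0.1083].
Exponentiate: [e^-1.6717, e^-0.1083] = [0.188, 0.897].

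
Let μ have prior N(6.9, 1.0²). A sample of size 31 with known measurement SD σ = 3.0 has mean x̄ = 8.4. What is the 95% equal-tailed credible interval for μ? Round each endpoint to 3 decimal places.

[7.133, 8.992]

Posterior precision = 1/1.0² + 31/3.0² = 1.0000 + 3.4444 = 4.4444, so posterior SD = 0.4743.
Posterior mean = (6.9/1.0² + 31·8.4/3.0²) / 4.4444 = 8.0625.
Interval: 8.0625 ± 1.960 × 0.4743 → [7.133, 8.992].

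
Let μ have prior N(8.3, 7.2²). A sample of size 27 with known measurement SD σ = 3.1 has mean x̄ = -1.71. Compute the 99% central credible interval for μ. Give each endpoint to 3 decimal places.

Posterior precision = 1/7.2² + 27/3.1² = 0.0193 + 2.8096 = 2.8289, so posterior SD = 0.5946.
Posterior mean = (8.3/7.2² + 27·-1.71/3.1²) / 2.8289 = -1.6417.
Interval: -1.6417 ± 2.576 × 0.5946 → [-3.173, -0.110].

[-3.173, -0.110]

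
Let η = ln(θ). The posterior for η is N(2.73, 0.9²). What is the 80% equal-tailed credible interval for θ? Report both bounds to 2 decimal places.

[4.84, 48.59]

On the log scale the 80% interval is 2.73 ± 1.282 × 0.9 = [1.5766, 3.8834].
Exponentiate: [e^1.5766, e^3.8834] = [4.84, 48.59].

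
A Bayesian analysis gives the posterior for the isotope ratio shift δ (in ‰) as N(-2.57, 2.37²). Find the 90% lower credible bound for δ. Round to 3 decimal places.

-5.607

Need L with P(δ ≥ L) = 0.90: L = -2.57 − z_{0.1}·2.37.
z = 1.282; L = -2.57 − 1.282 × 2.37 = -5.607.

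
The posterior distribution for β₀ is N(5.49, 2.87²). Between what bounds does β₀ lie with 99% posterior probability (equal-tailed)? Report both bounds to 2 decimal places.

[-1.90, 12.88]

The posterior is symmetric, so the 99% equal-tailed interval is β₀ = 5.49 ± z·2.87 with z = 2.576.
Half-width: 2.576 × 2.87 = 7.39.
5.49 − 7.39 = -1.90; 5.49 + 7.39 = 12.88.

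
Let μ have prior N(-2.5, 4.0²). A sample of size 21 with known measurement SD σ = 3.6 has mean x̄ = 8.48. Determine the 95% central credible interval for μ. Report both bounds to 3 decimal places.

Posterior precision = 1/4.0² + 21/3.6² = 0.0625 + 1.6204 = 1.6829, so posterior SD = 0.7709.
Posterior mean = (-2.5/4.0² + 21·8.48/3.6²) / 1.6829 = 8.0722.
Interval: 8.0722 ± 1.960 × 0.7709 → [6.561, 9.583].

[6.561, 9.583]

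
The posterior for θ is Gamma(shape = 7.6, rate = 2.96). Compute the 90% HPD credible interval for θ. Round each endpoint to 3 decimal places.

[1.078, 4.003]

The posterior is unimodal and skewed, so the HPD interval has equal density at both endpoints and is the shortest 90% interval.
Solving f(1.078) = f(4.003) with F(4.003) − F(1.078) = 0.90 gives [1.078, 4.003].
For comparison, the equal-tailed interval is [1.250, 4.266]; the HPD is narrower and shifted toward the mode.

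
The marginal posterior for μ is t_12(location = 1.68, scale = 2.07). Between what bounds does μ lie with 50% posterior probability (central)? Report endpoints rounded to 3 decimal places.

The t_12 distribution is symmetric; the 50% interval is 1.68 ± t·2.07 with t_{0.75,12} = 0.695.
Half-width: 0.695 × 2.07 = 1.440.
1.68 − 1.440 = 0.240; 1.68 + 1.440 = 3.120.

[0.240, 3.120]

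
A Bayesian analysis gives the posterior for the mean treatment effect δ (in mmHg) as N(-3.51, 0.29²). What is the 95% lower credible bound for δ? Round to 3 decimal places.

-3.987

Need L with P(δ ≥ L) = 0.95: L = -3.51 − z_{0.05}·0.29.
z = 1.645; L = -3.51 − 1.645 × 0.29 = -3.987.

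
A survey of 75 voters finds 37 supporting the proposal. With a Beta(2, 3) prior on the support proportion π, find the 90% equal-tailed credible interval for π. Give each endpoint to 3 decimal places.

Posterior: Beta(2+37, 3+38) = Beta(39, 41).
Equal-tailed 90% interval: the 0.05 and 0.95 quantiles of Beta(39, 41).
Posterior mean ≈ 0.487, SD ≈ 0.056; a Normal approximation gives roughly [0.396, 0.579].
Exact: F⁻¹(0.05) = 0.396; F⁻¹(0.95) = 0.579.

[0.396, 0.579]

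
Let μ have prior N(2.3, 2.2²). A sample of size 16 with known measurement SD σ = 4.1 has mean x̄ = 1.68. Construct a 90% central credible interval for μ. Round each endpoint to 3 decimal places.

Posterior precision = 1/2.2² + 16/4.1² = 0.2066 + 0.9518 = 1.1584, so posterior SD = 0.9291.
Posterior mean = (2.3/2.2² + 16·1.68/4.1²) / 1.1584 = 1.7906.
Interval: 1.7906 ± 1.645 × 0.9291 → [0.262, 3.319].

[0.262, 3.319]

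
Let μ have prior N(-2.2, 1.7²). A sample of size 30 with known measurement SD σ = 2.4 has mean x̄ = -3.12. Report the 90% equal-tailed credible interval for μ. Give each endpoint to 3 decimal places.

Posterior precision = 1/1.7² + 30/2.4² = 0.3460 + 5.2083 = 5.5544, so posterior SD = 0.4243.
Posterior mean = (-2.2/1.7² + 30·-3.12/2.4²) / 5.5544 = -3.0627.
Interval: -3.0627 ± 1.645 × 0.4243 → [-3.761, -2.365].

[-3.761, -2.365]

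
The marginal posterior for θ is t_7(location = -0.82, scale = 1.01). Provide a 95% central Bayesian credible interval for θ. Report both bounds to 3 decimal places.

[-3.208, 1.568]

The t_7 distribution is symmetric; the 95% interval is -0.82 ± t·1.01 with t_{0.975,7} = 2.365.
Half-width: 2.365 × 1.01 = 2.388.
-0.82 − 2.388 = -3.208; -0.82 + 2.388 = 1.568.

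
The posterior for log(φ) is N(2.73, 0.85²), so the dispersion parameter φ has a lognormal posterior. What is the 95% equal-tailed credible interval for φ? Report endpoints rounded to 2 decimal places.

On the log scale the 95% interval is 2.73 ± 1.960 × 0.85 = [1.0640, 4.3960].
Exponentiate: [e^1.0640, e^4.3960] = [2.90, 81.12].

[2.90, 81.12]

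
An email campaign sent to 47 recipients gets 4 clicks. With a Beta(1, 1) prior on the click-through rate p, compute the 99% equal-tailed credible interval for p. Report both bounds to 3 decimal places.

[0.023, 0.240]

Posterior: Beta(1+4, 1+43) = Beta(5, 44).
Equal-tailed 99% interval: the 0.005 and 0.995 quantiles of Beta(5, 44).
Posterior mean ≈ 0.102, SD ≈ 0.043; a Normal approximation gives roughly [-0.008, 0.212].
Exact: F⁻¹(0.005) = 0.023; F⁻¹(0.995) = 0.240.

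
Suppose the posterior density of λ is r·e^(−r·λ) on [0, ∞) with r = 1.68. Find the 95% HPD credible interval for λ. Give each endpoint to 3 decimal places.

The exponential density is strictly decreasing on [0, ∞), so the HPD interval is anchored at 0: [0, q] with P(λ ≤ q) = 0.95.
q = −ln(1 − 0.95) / 1.68 = 2.9957 / 1.68 = 1.783.

[0.000, 1.783]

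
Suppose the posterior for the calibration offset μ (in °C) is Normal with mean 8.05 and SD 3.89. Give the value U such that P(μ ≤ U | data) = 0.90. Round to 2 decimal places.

13.04

Need U with P(μ ≤ U) = 0.90: U = 8.05 + z_{0.1}·3.89.
z = 1.282; U = 8.05 + 1.282 × 3.89 = 13.04.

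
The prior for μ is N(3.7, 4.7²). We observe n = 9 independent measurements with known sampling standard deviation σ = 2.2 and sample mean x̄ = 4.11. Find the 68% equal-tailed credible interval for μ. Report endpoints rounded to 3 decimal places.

[3.380, 4.821]

Posterior precision = 1/4.7² + 9/2.2² = 0.0453 + 1.8595 = 1.9048, so posterior SD = 0.7246.
Posterior mean = (3.7/4.7² + 9·4.11/2.2²) / 1.9048 = 4.1003.
Interval: 4.1003 ± 0.994 × 0.7246 → [3.380, 4.821].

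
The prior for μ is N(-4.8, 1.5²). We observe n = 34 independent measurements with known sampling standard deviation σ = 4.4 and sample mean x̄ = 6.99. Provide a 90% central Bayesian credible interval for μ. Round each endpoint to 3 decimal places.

Posterior precision = 1/1.5² + 34/4.4² = 0.4444 + 1.7562 = 2.2006, so posterior SD = 0.6741.
Posterior mean = (-4.8/1.5² + 34·6.99/4.4²) / 2.2006 = 4.6089.
Interval: 4.6089 ± 1.645 × 0.6741 → [3.500, 5.718].

[3.500, 5.718]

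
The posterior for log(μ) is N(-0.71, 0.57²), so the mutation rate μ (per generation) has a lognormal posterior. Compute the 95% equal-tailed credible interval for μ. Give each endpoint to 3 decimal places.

[0.161, 1.503]

On the log scale the 95% interval is -0.71 ± 1.960 × 0.57 = [-1.8272, 0.4072].
Exponentiate: [e^-1.8272, e^0.4072] = [0.161, 1.503].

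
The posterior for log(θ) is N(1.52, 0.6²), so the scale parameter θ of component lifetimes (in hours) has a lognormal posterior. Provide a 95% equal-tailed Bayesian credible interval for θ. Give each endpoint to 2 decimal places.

On the log scale the 95% interval is 1.52 ± 1.960 × 0.6 = [0.3440, 2.6960].
Exponentiate: [e^0.3440, e^2.6960] = [1.41, 14.82].

[1.41, 14.82]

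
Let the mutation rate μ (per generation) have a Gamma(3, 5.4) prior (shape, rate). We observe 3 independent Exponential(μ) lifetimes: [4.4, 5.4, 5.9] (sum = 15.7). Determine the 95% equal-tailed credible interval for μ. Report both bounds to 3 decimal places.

[0.104, 0.553]

Posterior: Gamma(3+3, 5.4+15.7) = Gamma(6, 21.1) (shape, rate).
Equal-tailed 95% interval: Gamma(6, 21.1) quantiles at 0.025 and 0.975.
Posterior mean ≈ 0.284, SD ≈ 0.116; a Normal approximation gives roughly [0.057, 0.512].
Exact: lower = 0.104; upper = 0.553.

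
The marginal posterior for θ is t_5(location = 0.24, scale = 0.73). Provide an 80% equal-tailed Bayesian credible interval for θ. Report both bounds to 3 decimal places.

[-0.837, 1.317]

The t_5 distribution is symmetric; the 80% interval is 0.24 ± t·0.73 with t_{0.9,5} = 1.476.
Half-width: 1.476 × 0.73 = 1.077.
0.24 − 1.077 = -0.837; 0.24 + 1.077 = 1.317.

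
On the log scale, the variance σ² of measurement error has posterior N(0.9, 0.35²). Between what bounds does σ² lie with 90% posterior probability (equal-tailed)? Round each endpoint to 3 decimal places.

[1.383, 4.374]

On the log scale the 90% interval is 0.9 ± 1.645 × 0.35 = [0.3243, 1.4757].
Exponentiate: [e^0.3243, e^1.4757] = [1.383, 4.374].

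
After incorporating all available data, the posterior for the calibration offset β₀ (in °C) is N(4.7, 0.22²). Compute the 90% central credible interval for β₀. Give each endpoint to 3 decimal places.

The posterior is symmetric, so the 90% equal-tailed interval is β₀ = 4.7 ± z·0.22 with z = 1.645.
Half-width: 1.645 × 0.22 = 0.362.
4.7 − 0.362 = 4.338; 4.7 + 0.362 = 5.062.

[4.338, 5.062]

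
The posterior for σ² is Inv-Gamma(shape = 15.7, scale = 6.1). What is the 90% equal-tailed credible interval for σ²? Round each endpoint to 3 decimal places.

[0.268, 0.623]

Inverse-Gamma(15.7, 6.1) quantiles: F⁻¹(0.05) and F⁻¹(0.95).
Equivalently, 1/σ² ~ Gamma(15.7, rate = 6.1); invert its 0.95 and 0.05 quantiles.
Posterior mean ≈ 0.415, SD ≈ 0.112; a Normal approximation gives roughly [0.231, 0.599].
Exact: lower = 0.268; upper = 0.623.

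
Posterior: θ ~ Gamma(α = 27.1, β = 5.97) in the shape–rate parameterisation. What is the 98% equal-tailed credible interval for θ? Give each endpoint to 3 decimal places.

Posterior: Gamma(shape 27.1, rate 5.97).
Equal-tailed 98% interval: Gamma(27.1, 5.97) quantiles at 0.01 and 0.99.
Posterior mean ≈ 4.539, SD ≈ 0.872; a Normal approximation gives roughly [2.511, 6.568].
Exact: lower = 2.760; upper = 6.810.

[2.760, 6.810]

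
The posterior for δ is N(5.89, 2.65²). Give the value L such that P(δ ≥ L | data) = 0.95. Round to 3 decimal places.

Need L with P(δ ≥ L) = 0.95: L = 5.89 − z_{0.05}·2.65.
z = 1.645; L = 5.89 − 1.645 × 2.65 = 1.531.

1.531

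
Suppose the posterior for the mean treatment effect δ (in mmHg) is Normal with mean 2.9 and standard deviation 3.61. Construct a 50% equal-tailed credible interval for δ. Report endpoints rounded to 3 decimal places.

[0.465, 5.335]

The posterior is symmetric, so the 50% equal-tailed interval is δ = 2.9 ± z·3.61 with z = 0.674.
Half-width: 0.674 × 3.61 = 2.435.
2.9 − 2.435 = 0.465; 2.9 + 2.435 = 5.335.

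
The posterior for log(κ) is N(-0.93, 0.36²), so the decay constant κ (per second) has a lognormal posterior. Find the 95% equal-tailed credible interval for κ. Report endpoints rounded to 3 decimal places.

On the log scale the 95% interval is -0.93 ± 1.960 × 0.36 = [-1.6356, -0.2244].
Exponentiate: [e^-1.6356, e^-0.2244] = [0.195, 0.799].

[0.195, 0.799]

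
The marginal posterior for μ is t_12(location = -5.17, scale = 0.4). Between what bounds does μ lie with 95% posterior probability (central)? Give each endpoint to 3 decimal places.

The t_12 distribution is symmetric; the 95% interval is -5.17 ± t·0.4 with t_{0.975,12} = 2.179.
Half-width: 2.179 × 0.4 = 0.872.
-5.17 − 0.872 = -6.042; -5.17 + 0.872 = -4.298.

[-6.042, -4.298]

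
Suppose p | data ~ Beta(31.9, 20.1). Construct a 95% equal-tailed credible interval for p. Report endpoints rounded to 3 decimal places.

[0.479, 0.740]

Posterior: Beta(31.9, 20.1).
Equal-tailed 95% interval: the 0.025 and 0.975 quantiles of Beta(31.9, 20.1).
Posterior mean ≈ 0.613, SD ≈ 0.067; a Normal approximation gives roughly [0.482, 0.745].
Exact: F⁻¹(0.025) = 0.479; F⁻¹(0.975) = 0.740.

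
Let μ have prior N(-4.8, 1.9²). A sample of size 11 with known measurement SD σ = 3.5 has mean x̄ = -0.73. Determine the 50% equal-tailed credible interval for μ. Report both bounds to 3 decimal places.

[-2.312, -1.067]

Posterior precision = 1/1.9² + 11/3.5² = 0.2770 + 0.8980 = 1.1750, so posterior SD = 0.9225.
Posterior mean = (-4.8/1.9² + 11·-0.73/3.5²) / 1.1750 = -1.6895.
Interval: -1.6895 ± 0.674 × 0.9225 → [-2.312, -1.067].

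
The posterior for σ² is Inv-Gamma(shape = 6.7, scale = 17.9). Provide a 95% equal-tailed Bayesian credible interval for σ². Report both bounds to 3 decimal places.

[1.416, 6.813]

Inverse-Gamma(6.7, 17.9) quantiles: F⁻¹(0.025) and F⁻¹(0.975).
Equivalently, 1/σ² ~ Gamma(6.7, rate = 17.9); invert its 0.975 and 0.025 quantiles.
Posterior mean ≈ 3.140, SD ≈ 1.449; a Normal approximation gives roughly [0.301, 5.979].
Exact: lower = 1.416; upper = 6.813.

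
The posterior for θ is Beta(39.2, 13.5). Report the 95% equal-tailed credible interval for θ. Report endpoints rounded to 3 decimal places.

Posterior: Beta(39.2, 13.5).
Equal-tailed 95% interval: the 0.025 and 0.975 quantiles of Beta(39.2, 13.5).
Posterior mean ≈ 0.744, SD ≈ 0.060; a Normal approximation gives roughly [0.627, 0.861].
Exact: F⁻¹(0.025) = 0.619; F⁻¹(0.975) = 0.851.

[0.619, 0.851]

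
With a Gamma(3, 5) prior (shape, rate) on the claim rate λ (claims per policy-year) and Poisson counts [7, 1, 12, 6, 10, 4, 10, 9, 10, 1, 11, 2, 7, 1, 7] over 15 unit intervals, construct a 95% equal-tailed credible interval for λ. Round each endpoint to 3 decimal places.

[4.113, 6.081]

Posterior: Gamma(3+98, 5+15) = Gamma(101, 20) (shape, rate).
Equal-tailed 95% interval: Gamma(101, 20) quantiles at 0.025 and 0.975.
Posterior mean ≈ 5.050, SD ≈ 0.502; a Normal approximation gives roughly [4.065, 6.035].
Exact: lower = 4.113; upper = 6.081.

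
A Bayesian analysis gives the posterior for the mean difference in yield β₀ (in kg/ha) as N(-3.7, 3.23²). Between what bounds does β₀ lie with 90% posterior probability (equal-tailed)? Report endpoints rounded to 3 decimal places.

[-9.013, 1.613]

The posterior is symmetric, so the 90% equal-tailed interval is β₀ = -3.7 ± z·3.23 with z = 1.645.
Half-width: 1.645 × 3.23 = 5.313.
-3.7 − 5.313 = -9.013; -3.7 + 5.313 = 1.613.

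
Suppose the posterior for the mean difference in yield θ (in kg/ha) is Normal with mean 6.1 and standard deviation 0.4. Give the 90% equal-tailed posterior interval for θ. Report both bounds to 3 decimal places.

[5.442, 6.758]

The posterior is symmetric, so the 90% equal-tailed interval is θ = 6.1 ± z·0.4 with z = 1.645.
Half-width: 1.645 × 0.4 = 0.658.
6.1 − 0.658 = 5.442; 6.1 + 0.658 = 6.758.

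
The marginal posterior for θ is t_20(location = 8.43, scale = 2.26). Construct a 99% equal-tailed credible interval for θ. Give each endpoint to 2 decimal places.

The t_20 distribution is symmetric; the 99% interval is 8.43 ± t·2.26 with t_{0.995,20} = 2.845.
Half-width: 2.845 × 2.26 = 6.43.
8.43 − 6.43 = 2.00; 8.43 + 6.43 = 14.86.

[2.00, 14.86]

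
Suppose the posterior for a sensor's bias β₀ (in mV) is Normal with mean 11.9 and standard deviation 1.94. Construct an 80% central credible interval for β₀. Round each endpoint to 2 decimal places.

[9.41, 14.39]

The posterior is symmetric, so the 80% equal-tailed interval is β₀ = 11.9 ± z·1.94 with z = 1.282.
Half-width: 1.282 × 1.94 = 2.49.
11.9 − 2.49 = 9.41; 11.9 + 2.49 = 14.39.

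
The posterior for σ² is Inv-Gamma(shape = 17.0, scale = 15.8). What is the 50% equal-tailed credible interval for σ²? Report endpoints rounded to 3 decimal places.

[0.807, 1.123]

Inverse-Gamma(17.0, 15.8) quantiles: F⁻¹(0.25) and F⁻¹(0.75).
Equivalently, 1/σ² ~ Gamma(17.0, rate = 15.8); invert its 0.75 and 0.25 quantiles.
Posterior mean ≈ 0.988, SD ≈ 0.255; a Normal approximation gives roughly [0.816, 1.159].
Exact: lower = 0.807; upper = 1.123.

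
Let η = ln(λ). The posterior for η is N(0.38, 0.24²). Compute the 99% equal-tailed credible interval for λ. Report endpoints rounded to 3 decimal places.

On the log scale the 99% interval is 0.38 ± 2.576 × 0.24 = [-0.2382, 0.9982].
Exponentiate: [e^-0.2382, e^0.9982] = [0.788, 2.713].

[0.788, 2.713]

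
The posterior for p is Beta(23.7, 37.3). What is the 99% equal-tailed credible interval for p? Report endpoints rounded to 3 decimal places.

Posterior: Beta(23.7, 37.3).
Equal-tailed 99% interval: the 0.005 and 0.995 quantiles of Beta(23.7, 37.3).
Posterior mean ≈ 0.389, SD ≈ 0.062; a Normal approximation gives roughly [0.229, 0.548].
Exact: F⁻¹(0.005) = 0.238; F⁻¹(0.995) = 0.552.

[0.238, 0.552]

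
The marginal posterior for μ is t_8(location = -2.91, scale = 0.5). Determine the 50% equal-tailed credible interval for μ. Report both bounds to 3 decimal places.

The t_8 distribution is symmetric; the 50% interval is -2.91 ± t·0.5 with t_{0.75,8} = 0.706.
Half-width: 0.706 × 0.5 = 0.353.
-2.91 − 0.353 = -3.263; -2.91 + 0.353 = -2.557.

[-3.263, -2.557]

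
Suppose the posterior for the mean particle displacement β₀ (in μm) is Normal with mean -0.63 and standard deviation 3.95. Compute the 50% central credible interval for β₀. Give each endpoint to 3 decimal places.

The posterior is symmetric, so the 50% equal-tailed interval is β₀ = -0.63 ± z·3.95 with z = 0.674.
Half-width: 0.674 × 3.95 = 2.664.
-0.63 − 2.664 = -3.294; -0.63 + 2.664 = 2.034.

[-3.294, 2.034]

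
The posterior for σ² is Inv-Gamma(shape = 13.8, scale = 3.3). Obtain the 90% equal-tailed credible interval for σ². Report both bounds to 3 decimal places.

[0.162, 0.397]

Inverse-Gamma(13.8, 3.3) quantiles: F⁻¹(0.05) and F⁻¹(0.95).
Equivalently, 1/σ² ~ Gamma(13.8, rate = 3.3); invert its 0.95 and 0.05 quantiles.
Posterior mean ≈ 0.258, SD ≈ 0.075; a Normal approximation gives roughly [0.134, 0.381].
Exact: lower = 0.162; upper = 0.397.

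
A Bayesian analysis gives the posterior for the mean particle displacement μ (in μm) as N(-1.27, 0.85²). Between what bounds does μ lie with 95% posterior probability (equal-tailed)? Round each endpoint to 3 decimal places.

[-2.936, 0.396]

The posterior is symmetric, so the 95% equal-tailed interval is μ = -1.27 ± z·0.85 with z = 1.960.
Half-width: 1.960 × 0.85 = 1.666.
-1.27 − 1.666 = -2.936; -1.27 + 1.666 = 0.396.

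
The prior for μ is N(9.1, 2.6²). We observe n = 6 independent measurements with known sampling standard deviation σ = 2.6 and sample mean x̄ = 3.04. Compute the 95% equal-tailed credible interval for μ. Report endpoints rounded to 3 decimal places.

Posterior precision = 1/2.6² + 6/2.6² = 0.1479 + 0.8876 = 1.0355, so posterior SD = 0.9827.
Posterior mean = (9.1/2.6² + 6·3.04/2.6²) / 1.0355 = 3.9057.
Interval: 3.9057 ± 1.960 × 0.9827 → [1.980, 5.832].

[1.980, 5.832]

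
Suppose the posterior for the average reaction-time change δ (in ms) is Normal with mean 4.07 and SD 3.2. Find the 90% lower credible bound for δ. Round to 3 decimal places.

Need L with P(δ ≥ L) = 0.90: L = 4.07 − z_{0.1}·3.2.
z = 1.282; L = 4.07 − 1.282 × 3.2 = -0.031.

-0.031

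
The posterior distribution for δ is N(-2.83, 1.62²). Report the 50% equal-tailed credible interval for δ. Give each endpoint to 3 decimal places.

[-3.923, -1.737]

The posterior is symmetric, so the 50% equal-tailed interval is δ = -2.83 ± z·1.62 with z = 0.674.
Half-width: 0.674 × 1.62 = 1.093.
-2.83 − 1.093 = -3.923; -2.83 + 1.093 = -1.737.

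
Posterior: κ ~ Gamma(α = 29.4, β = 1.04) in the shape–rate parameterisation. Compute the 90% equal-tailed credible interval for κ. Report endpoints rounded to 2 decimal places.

[20.27, 37.36]

Posterior: Gamma(shape 29.4, rate 1.04).
Equal-tailed 90% interval: Gamma(29.4, 1.04) quantiles at 0.05 and 0.95.
Posterior mean ≈ 28.27, SD ≈ 5.21; a Normal approximation gives roughly [19.69, 36.84].
Exact: lower = 20.27; upper = 37.36.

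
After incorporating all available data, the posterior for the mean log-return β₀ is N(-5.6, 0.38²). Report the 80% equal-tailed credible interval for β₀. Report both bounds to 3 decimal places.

The posterior is symmetric, so the 80% equal-tailed interval is β₀ = -5.6 ± z·0.38 with z = 1.282.
Half-width: 1.282 × 0.38 = 0.487.
-5.6 − 0.487 = -6.087; -5.6 + 0.487 = -5.113.

[-6.087, -5.113]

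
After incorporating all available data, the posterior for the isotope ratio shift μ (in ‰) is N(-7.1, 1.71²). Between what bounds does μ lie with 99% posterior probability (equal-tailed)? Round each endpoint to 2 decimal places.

The posterior is symmetric, so the 99% equal-tailed interval is μ = -7.1 ± z·1.71 with z = 2.576.
Half-width: 2.576 × 1.71 = 4.40.
-7.1 − 4.40 = -11.50; -7.1 + 4.40 = -2.70.

[-11.50, -2.70]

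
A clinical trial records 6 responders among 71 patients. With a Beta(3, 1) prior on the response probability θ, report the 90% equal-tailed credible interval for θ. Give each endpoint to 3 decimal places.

[0.065, 0.187]

Posterior: Beta(3+6, 1+65) = Beta(9, 66).
Equal-tailed 90% interval: the 0.05 and 0.95 quantiles of Beta(9, 66).
Posterior mean ≈ 0.120, SD ≈ 0.037; a Normal approximation gives roughly [0.059, 0.181].
Exact: F⁻¹(0.05) = 0.065; F⁻¹(0.95) = 0.187.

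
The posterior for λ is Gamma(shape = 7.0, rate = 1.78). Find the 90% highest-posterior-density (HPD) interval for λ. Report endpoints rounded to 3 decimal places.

The posterior is unimodal and skewed, so the HPD interval has equal density at both endpoints and is the shortest 90% interval.
Solving f(1.564) = f(6.213) with F(6.213) − F(1.564) = 0.90 gives [1.564, 6.213].
For comparison, the equal-tailed interval is [1.846, 6.653]; the HPD is narrower and shifted toward the mode.

[1.564, 6.213]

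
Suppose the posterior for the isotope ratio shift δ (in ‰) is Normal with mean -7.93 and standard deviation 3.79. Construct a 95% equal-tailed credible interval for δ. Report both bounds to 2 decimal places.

The posterior is symmetric, so the 95% equal-tailed interval is δ = -7.93 ± z·3.79 with z = 1.960.
Half-width: 1.960 × 3.79 = 7.43.
-7.93 − 7.43 = -15.36; -7.93 + 7.43 = -0.50.

[-15.36, -0.50]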